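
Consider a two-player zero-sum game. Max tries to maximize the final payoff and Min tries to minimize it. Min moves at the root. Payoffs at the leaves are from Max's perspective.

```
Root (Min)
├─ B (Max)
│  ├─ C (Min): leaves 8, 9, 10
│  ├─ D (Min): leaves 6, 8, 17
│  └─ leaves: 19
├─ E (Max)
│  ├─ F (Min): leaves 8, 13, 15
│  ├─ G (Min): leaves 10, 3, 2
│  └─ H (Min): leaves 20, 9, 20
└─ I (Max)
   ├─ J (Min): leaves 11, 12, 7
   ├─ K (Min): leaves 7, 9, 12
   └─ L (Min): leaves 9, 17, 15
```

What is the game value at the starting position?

C (Min): min(8, 9, 10) = 8
D (Min): min(6, 8, 17) = 6
B (Max): max(8, 6, 19) = 19
F (Min): min(8, 13, 15) = 8
G (Min): min(10, 3, 2) = 2
H (Min): min(20, 9, 20) = 9
E (Max): max(8, 2, 9) = 9
J (Min): min(11, 12, 7) = 7
K (Min): min(7, 9, 12) = 7
L (Min): min(9, 17, 15) = 9
I (Max): max(7, 7, 9) = 9
Root (Min): min(19, 9, 9) = 9

9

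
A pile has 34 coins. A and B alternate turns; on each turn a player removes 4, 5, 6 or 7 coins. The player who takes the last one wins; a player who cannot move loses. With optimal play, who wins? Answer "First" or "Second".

Compute winning (W) and losing (L) positions by backward induction:
i:   0  1  2  3  4  5  6  7  8  9 10 11 12 13 14 15 16 17 18 19 20 21 22 23 24 25 26 27 28 29 30 31 32 33 34
     L  L  L  L  W  W  W  W  W  W  W  L  L  L  L  W  W  W  W  W  W  W  L  L  L  L  W  W  W  W  W  W  W  L  L
Position 34 is L, so the second player wins.

Second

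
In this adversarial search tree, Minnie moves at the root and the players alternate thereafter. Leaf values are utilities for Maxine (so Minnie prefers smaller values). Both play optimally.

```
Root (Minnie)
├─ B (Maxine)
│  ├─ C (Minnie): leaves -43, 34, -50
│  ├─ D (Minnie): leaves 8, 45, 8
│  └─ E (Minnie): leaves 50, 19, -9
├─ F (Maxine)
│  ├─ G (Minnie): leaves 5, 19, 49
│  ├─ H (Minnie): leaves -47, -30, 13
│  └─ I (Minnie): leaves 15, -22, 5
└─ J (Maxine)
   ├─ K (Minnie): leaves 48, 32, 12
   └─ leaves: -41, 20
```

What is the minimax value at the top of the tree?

C (Minnie): min(-43, 34, -50) = -50
D (Minnie): min(8, 45, 8) = 8
E (Minnie): min(50, 19, -9) = -9
B (Maxine): max(-50, 8, -9) = 8
G (Minnie): min(5, 19, 49) = 5
H (Minnie): min(-47, -30, 13) = -47
I (Minnie): min(15, -22, 5) = -22
F (Maxine): max(5, -47, -22) = 5
K (Minnie): min(48, 32, 12) = 12
J (Maxine): max(12, -41, 20) = 20
Root (Minnie): min(8, 5, 20) = 5

5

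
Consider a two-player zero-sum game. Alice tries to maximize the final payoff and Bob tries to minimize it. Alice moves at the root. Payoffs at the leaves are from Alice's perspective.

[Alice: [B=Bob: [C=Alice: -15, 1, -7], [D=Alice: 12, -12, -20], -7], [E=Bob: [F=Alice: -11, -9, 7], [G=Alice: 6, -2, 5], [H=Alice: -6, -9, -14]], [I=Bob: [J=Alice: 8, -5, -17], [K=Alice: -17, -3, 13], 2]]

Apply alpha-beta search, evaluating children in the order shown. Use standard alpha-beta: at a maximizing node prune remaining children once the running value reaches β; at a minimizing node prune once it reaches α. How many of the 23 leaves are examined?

21

C [α=-∞,β=+∞]: v=1
D [α=-∞,β=1]: v=12 after child 1 ≥ β → β-cutoff, skip 2
B [α=-∞,β=+∞]: v=-7
F [α=-7,β=+∞]: v=7
G [α=-7,β=7]: v=6
H [α=-7,β=6]: v=-6
E [α=-7,β=+∞]: v=-6
J [α=-6,β=+∞]: v=8
K [α=-6,β=8]: v=13
I [α=-6,β=+∞]: v=2
Root [α=-∞,β=+∞]: v=2
Leaves evaluated: 21 of 23.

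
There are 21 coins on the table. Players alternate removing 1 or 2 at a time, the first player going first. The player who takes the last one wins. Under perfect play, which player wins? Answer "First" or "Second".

Mark each pile size as W (mover wins) or L (mover loses):
i:   0  1  2  3  4  5  6  7  8  9 10 11 12 13 14 15 16 17 18 19 20 21
     L  W  W  L  W  W  L  W  W  L  W  W  L  W  W  L  W  W  L  W  W  L
Position 21 is L, so the second player wins.

Second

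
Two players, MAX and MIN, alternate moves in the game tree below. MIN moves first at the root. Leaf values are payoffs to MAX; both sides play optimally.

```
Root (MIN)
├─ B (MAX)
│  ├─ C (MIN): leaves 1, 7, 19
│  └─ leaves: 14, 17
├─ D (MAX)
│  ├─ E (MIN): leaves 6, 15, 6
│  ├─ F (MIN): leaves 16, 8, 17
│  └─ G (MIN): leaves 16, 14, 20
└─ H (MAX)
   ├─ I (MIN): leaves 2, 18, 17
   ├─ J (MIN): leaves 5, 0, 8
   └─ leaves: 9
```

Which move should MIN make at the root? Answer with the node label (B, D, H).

H

C (MIN): min(1, 7, 19) = 1
B (MAX): max(1, 14, 17) = 17
E (MIN): min(6, 15, 6) = 6
F (MIN): min(16, 8, 17) = 8
G (MIN): min(16, 14, 20) = 14
D (MAX): max(6, 8, 14) = 14
I (MIN): min(2, 18, 17) = 2
J (MIN): min(5, 0, 8) = 0
H (MAX): max(2, 0, 9) = 9
Root (MIN): min(17, 14, 9) = 9
MIN picks the child with the lowest value: H (value 9).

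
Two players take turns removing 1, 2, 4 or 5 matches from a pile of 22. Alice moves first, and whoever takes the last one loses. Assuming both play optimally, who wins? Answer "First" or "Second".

i:   0  1  2  3  4  5  6  7  8  9 10 11 12 13 14 15 16 17 18 19 20 21 22
     W  L  W  W  L  W  W  L  W  W  L  W  W  L  W  W  L  W  W  L  W  W  L
Position 22 is L, so the second player wins.

Second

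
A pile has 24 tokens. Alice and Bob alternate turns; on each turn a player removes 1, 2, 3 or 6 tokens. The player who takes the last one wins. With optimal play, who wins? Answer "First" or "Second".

Compute winning (W) and losing (L) positions by backward induction:
i:   0  1  2  3  4  5  6  7  8  9 10 11 12 13 14 15 16 17 18 19 20 21 22 23 24
     L  W  W  W  L  W  W  W  L  W  W  W  L  W  W  W  L  W  W  W  L  W  W  W  L
Position 24 is L, so the second player wins.

Second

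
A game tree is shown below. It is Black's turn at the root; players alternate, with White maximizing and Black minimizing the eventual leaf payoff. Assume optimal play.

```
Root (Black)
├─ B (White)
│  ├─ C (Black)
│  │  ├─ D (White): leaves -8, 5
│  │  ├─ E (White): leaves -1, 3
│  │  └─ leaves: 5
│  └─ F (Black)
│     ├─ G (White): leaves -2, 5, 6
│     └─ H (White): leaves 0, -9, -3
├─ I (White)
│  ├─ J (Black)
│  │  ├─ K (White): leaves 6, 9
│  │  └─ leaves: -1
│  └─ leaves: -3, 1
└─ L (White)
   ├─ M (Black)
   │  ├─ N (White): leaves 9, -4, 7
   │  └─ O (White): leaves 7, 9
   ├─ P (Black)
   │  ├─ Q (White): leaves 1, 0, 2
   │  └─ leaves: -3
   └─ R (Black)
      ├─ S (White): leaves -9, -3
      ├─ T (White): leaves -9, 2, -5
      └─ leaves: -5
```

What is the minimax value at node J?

K: max(6, 9) = 9
J: min(9, -1) = -1

-1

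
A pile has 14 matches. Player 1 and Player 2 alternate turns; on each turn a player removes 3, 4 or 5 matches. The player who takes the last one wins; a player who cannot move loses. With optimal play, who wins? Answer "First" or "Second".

Positions where the player to move wins (W) vs loses (L):
i:   0  1  2  3  4  5  6  7  8  9 10 11 12 13 14
     L  L  L  W  W  W  W  W  L  L  L  W  W  W  W
Position 14 is W, so the first player wins.

First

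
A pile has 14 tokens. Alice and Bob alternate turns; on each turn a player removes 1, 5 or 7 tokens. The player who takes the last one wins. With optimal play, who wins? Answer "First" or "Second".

Second

Mark each pile size as W (mover wins) or L (mover loses):
i:   0  1  2  3  4  5  6  7  8  9 10 11 12 13 14
     L  W  L  W  L  W  L  W  L  W  L  W  L  W  L
Position 14 is L, so the second player wins.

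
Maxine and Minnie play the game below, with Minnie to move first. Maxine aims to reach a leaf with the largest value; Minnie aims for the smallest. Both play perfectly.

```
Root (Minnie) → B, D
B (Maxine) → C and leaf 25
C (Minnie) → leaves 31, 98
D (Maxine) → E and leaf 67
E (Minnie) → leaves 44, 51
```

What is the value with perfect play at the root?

C (Minnie): min(31, 98) = 31
B (Maxine): max(31, 25) = 31
E (Minnie): min(44, 51) = 44
D (Maxine): max(44, 67) = 67
Root (Minnie): min(31, 67) = 31

31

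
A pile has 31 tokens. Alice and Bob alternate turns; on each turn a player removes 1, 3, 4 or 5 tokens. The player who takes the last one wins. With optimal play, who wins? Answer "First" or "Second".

W/L table (W = player to move can force a win):
i:   0  1  2  3  4  5  6  7  8  9 10 11 12 13 14 15 16 17 18 19 20 21 22 23 24 25 26 27 28 29 30 31
     L  W  L  W  W  W  W  W  L  W  L  W  W  W  W  W  L  W  L  W  W  W  W  W  L  W  L  W  W  W  W  W
Position 31 is W, so the first player wins.

First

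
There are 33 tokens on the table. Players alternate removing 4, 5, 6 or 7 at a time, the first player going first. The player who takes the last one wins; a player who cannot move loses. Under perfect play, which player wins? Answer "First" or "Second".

Second

i:   0  1  2  3  4  5  6  7  8  9 10 11 12 13 14 15 16 17 18 19 20 21 22 23 24 25 26 27 28 29 30 31 32 33
     L  L  L  L  W  W  W  W  W  W  W  L  L  L  L  W  W  W  W  W  W  W  L  L  L  L  W  W  W  W  W  W  W  L
Position 33 is L, so the second player wins.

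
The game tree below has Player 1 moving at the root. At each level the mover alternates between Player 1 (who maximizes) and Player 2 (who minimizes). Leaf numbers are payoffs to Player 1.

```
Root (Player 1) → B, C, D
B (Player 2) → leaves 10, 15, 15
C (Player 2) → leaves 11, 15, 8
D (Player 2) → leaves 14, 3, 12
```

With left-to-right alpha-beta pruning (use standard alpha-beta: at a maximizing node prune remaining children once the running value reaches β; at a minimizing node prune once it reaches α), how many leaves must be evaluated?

B [α=-∞,β=+∞]: v=10
C [α=10,β=+∞]: v=8
D [α=10,β=+∞]: v=3 after child 2 ≤ α → α-cutoff, skip 1
Root [α=-∞,β=+∞]: v=10
Leaves evaluated: 8 of 9.

8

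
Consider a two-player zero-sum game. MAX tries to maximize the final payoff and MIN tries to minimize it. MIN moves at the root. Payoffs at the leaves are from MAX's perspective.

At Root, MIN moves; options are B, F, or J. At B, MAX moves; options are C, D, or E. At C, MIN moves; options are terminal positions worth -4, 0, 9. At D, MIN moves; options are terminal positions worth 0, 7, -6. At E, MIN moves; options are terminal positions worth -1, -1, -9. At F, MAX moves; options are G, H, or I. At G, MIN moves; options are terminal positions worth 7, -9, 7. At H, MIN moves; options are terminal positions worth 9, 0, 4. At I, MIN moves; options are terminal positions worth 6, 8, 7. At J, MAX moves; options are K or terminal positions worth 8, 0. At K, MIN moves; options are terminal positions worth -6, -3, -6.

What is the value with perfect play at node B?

-4

C: min(-4, 0, 9) = -4
D: min(0, 7, -6) = -6
E: min(-1, -1, -9) = -9
B: max(-4, -6, -9) = -4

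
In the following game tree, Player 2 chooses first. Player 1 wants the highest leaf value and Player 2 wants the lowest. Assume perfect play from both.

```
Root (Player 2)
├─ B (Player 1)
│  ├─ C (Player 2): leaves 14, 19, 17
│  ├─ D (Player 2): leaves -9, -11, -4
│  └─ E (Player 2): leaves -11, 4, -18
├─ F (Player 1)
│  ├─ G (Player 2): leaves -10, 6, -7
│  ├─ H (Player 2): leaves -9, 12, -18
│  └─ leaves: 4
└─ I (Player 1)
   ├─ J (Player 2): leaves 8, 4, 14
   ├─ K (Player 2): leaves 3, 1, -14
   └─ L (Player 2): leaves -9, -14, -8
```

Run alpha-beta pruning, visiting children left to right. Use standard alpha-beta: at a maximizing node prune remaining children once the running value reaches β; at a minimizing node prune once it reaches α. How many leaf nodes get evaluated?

15

C [α=-∞,β=+∞]: v=14
D [α=14,β=+∞]: v=-9 after child 1 ≤ α → α-cutoff, skip 2
E [α=14,β=+∞]: v=-11 after child 1 ≤ α → α-cutoff, skip 2
B [α=-∞,β=+∞]: v=14
G [α=-∞,β=14]: v=-10
H [α=-10,β=14]: v=-18
F [α=-∞,β=14]: v=4
J [α=-∞,β=4]: v=4
I [α=-∞,β=4]: v=4 after child 1 ≥ β → β-cutoff, skip 2
Root [α=-∞,β=+∞]: v=4
Leaves evaluated: 15 of 25.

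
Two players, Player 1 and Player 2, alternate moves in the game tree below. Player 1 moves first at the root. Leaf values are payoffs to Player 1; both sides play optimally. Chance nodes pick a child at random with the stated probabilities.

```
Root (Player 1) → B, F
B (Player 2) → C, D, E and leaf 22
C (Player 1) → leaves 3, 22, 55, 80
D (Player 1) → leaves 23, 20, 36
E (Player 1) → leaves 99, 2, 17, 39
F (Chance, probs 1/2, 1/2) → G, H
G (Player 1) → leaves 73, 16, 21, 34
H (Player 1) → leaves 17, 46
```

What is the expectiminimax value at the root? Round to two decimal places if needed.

C (Player 1): max(3, 22, 55, 80) = 80
D (Player 1): max(23, 20, 36) = 36
E (Player 1): max(99, 2, 17, 39) = 99
B (Player 2): min(80, 36, 99, 22) = 22
G (Player 1): max(73, 16, 21, 34) = 73
H (Player 1): max(17, 46) = 46
F (Chance): 1/2·73 + 1/2·46 = 59.5
Root (Player 1): max(22, 59.5) = 59.5

59.5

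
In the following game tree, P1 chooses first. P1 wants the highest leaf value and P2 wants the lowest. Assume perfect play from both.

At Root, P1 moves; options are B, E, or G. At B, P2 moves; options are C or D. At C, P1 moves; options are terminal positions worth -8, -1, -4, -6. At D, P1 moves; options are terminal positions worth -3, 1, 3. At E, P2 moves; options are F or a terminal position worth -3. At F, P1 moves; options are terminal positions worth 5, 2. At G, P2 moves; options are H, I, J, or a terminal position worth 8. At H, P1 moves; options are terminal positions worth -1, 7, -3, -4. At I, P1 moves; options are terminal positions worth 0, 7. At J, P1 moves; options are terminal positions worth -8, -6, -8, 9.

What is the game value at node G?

7

H: max(-1, 7, -3, -4) = 7
I: max(0, 7) = 7
J: max(-8, -6, -8, 9) = 9
G: min(7, 7, 9, 8) = 7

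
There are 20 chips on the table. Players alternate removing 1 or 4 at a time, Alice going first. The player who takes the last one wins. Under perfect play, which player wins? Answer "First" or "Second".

Compute winning (W) and losing (L) positions by backward induction:
i:   0  1  2  3  4  5  6  7  8  9 10 11 12 13 14 15 16 17 18 19 20
     L  W  L  W  W  L  W  L  W  W  L  W  L  W  W  L  W  L  W  W  L
Position 20 is L, so the second player wins.

Second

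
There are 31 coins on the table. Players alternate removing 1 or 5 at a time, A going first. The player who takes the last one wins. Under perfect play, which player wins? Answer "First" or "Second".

Mark each pile size as W (mover wins) or L (mover loses):
i:   0  1  2  3  4  5  6  7  8  9 10 11 12 13 14 15 16 17 18 19 20 21 22 23 24 25 26 27 28 29 30 31
     L  W  L  W  L  W  L  W  L  W  L  W  L  W  L  W  L  W  L  W  L  W  L  W  L  W  L  W  L  W  L  W
Position 31 is W, so the first player wins.

First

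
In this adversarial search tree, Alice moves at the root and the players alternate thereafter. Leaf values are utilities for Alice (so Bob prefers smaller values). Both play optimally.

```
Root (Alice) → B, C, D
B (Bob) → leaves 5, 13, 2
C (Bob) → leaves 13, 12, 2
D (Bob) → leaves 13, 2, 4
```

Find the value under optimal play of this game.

B (Bob): min(5, 13, 2) = 2
C (Bob): min(13, 12, 2) = 2
D (Bob): min(13, 2, 4) = 2
Root (Alice): max(2, 2, 2) = 2

2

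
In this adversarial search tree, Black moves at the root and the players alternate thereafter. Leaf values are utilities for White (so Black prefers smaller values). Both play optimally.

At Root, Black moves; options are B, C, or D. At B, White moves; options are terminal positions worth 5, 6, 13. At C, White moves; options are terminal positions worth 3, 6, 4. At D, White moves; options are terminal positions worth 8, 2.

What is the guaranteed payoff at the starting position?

B (White): max(5, 6, 13) = 13
C (White): max(3, 6, 4) = 6
D (White): max(8, 2) = 8
Root (Black): min(13, 6, 8) = 6

6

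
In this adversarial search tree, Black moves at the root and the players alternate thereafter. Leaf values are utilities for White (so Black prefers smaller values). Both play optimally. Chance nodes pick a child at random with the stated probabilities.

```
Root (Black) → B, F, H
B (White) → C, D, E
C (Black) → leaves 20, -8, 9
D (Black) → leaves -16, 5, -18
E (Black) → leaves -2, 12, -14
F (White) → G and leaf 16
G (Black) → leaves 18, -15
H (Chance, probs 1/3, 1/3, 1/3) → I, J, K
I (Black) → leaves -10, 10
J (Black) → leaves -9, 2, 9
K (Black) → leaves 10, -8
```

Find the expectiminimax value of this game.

C (Black): min(20, -8, 9) = -8
D (Black): min(-16, 5, -18) = -18
E (Black): min(-2, 12, -14) = -14
B (White): max(-8, -18, -14) = -8
G (Black): min(18, -15) = -15
F (White): max(-15, 16) = 16
I (Black): min(-10, 10) = -10
J (Black): min(-9, 2, 9) = -9
K (Black): min(10, -8) = -8
H (Chance): 1/3·-10 + 1/3·-9 + 1/3·-8 = -9
Root (Black): min(-8, 16, -9) = -9

-9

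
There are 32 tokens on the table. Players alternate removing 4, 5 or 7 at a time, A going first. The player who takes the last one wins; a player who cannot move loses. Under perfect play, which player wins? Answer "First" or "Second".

Positions where the player to move wins (W) vs loses (L):
i:   0  1  2  3  4  5  6  7  8  9 10 11 12 13 14 15 16 17 18 19 20 21 22 23 24 25 26 27 28 29 30 31 32
     L  L  L  L  W  W  W  W  W  W  W  L  L  L  L  W  W  W  W  W  W  W  L  L  L  L  W  W  W  W  W  W  W
Position 32 is W, so the first player wins.

First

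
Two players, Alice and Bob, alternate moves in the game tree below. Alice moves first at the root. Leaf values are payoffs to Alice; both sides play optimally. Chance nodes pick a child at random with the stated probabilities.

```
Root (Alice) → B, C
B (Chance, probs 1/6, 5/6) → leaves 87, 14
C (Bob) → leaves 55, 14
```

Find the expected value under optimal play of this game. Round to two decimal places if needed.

B (Chance): 1/6·87 + 5/6·14 = 26.17
C (Bob): min(55, 14) = 14
Root (Alice): max(26.17, 14) = 26.17

26.17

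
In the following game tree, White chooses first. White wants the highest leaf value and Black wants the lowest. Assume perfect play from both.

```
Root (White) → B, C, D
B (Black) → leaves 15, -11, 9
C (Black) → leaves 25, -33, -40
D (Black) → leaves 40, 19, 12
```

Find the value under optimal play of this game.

12

B (Black): min(15, -11, 9) = -11
C (Black): min(25, -33, -40) = -40
D (Black): min(40, 19, 12) = 12
Root (White): max(-11, -40, 12) = 12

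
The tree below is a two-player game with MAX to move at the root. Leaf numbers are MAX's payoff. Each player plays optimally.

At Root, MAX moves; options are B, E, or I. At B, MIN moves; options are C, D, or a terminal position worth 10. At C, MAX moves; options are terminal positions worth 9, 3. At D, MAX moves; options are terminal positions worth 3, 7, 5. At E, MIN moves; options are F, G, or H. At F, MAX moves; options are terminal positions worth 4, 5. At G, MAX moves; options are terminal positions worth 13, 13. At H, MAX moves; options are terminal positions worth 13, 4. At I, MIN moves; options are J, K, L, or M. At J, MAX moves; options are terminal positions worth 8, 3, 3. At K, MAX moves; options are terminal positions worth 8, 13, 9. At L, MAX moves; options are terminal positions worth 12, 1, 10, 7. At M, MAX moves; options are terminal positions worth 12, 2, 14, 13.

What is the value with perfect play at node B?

7

C: max(9, 3) = 9
D: max(3, 7, 5) = 7
B: min(9, 7, 10) = 7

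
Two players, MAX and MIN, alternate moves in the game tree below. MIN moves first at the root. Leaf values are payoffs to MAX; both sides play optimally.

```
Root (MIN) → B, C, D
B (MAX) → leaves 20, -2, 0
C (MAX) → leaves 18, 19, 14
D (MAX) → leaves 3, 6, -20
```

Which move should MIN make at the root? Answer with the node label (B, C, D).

D

B (MAX): max(20, -2, 0) = 20
C (MAX): max(18, 19, 14) = 19
D (MAX): max(3, 6, -20) = 6
Root (MIN): min(20, 19, 6) = 6
MIN picks the child with the lowest value: D (value 6).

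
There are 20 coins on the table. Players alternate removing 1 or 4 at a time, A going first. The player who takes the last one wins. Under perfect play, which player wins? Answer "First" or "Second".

Second

Positions where the player to move wins (W) vs loses (L):
i:   0  1  2  3  4  5  6  7  8  9 10 11 12 13 14 15 16 17 18 19 20
     L  W  L  W  W  L  W  L  W  W  L  W  L  W  W  L  W  L  W  W  L
Position 20 is L, so the second player wins.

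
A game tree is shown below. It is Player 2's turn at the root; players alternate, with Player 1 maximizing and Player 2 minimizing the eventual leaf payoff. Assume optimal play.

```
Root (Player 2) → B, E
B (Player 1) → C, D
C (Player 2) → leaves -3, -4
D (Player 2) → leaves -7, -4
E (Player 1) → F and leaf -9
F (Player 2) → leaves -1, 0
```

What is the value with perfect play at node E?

F: min(-1, 0) = -1
E: max(-1, -9) = -1

-1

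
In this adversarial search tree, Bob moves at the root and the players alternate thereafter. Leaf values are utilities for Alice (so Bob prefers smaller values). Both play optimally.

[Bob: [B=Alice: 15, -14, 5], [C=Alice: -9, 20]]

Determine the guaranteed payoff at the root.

B (Alice): max(15, -14, 5) = 15
C (Alice): max(-9, 20) = 20
Root (Bob): min(15, 20) = 15

15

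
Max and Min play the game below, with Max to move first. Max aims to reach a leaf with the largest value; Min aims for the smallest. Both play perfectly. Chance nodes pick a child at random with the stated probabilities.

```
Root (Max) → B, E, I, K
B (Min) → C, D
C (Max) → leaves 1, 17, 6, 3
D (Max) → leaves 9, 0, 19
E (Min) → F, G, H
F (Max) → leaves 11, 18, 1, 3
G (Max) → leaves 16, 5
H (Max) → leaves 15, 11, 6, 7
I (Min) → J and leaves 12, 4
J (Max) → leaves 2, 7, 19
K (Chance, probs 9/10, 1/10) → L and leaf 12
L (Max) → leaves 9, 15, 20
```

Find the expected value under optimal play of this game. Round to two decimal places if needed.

C (Max): max(1, 17, 6, 3) = 17
D (Max): max(9, 0, 19) = 19
B (Min): min(17, 19) = 17
F (Max): max(11, 18, 1, 3) = 18
G (Max): max(16, 5) = 16
H (Max): max(15, 11, 6, 7) = 15
E (Min): min(18, 16, 15) = 15
J (Max): max(2, 7, 19) = 19
I (Min): min(19, 12, 4) = 4
L (Max): max(9, 15, 20) = 20
K (Chance): 9/10·20 + 1/10·12 = 19.2
Root (Max): max(17, 15, 4, 19.2) = 19.2

19.2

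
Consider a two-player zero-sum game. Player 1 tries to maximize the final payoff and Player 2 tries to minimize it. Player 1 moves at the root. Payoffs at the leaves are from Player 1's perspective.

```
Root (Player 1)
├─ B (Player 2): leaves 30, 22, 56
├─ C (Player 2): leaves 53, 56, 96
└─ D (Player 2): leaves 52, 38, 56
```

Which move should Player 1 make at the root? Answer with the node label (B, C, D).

C

B (Player 2): min(30, 22, 56) = 22
C (Player 2): min(53, 56, 96) = 53
D (Player 2): min(52, 38, 56) = 38
Root (Player 1): max(22, 53, 38) = 53
Player 1 picks the child with the highest value: C (value 53).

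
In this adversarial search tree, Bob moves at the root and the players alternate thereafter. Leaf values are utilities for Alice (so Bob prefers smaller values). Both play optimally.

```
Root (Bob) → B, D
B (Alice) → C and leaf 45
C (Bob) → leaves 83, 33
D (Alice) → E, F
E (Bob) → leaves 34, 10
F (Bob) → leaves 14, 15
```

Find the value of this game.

14

C (Bob): min(83, 33) = 33
B (Alice): max(33, 45) = 45
E (Bob): min(34, 10) = 10
F (Bob): min(14, 15) = 14
D (Alice): max(10, 14) = 14
Root (Bob): min(45, 14) = 14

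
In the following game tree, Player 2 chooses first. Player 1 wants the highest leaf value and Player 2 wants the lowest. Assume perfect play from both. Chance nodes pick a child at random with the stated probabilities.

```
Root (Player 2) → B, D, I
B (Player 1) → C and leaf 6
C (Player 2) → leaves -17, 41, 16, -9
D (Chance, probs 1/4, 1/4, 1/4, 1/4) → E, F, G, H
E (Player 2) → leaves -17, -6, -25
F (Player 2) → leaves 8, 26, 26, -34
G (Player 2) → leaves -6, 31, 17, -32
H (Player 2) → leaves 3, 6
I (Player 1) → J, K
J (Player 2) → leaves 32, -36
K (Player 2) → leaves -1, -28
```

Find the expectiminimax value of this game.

-28

C (Player 2): min(-17, 41, 16, -9) = -17
B (Player 1): max(-17, 6) = 6
E (Player 2): min(-17, -6, -25) = -25
F (Player 2): min(8, 26, 26, -34) = -34
G (Player 2): min(-6, 31, 17, -32) = -32
H (Player 2): min(3, 6) = 3
D (Chance): 1/4·-25 + 1/4·-34 + 1/4·-32 + 1/4·3 = -22
J (Player 2): min(32, -36) = -36
K (Player 2): min(-1, -28) = -28
I (Player 1): max(-36, -28) = -28
Root (Player 2): min(6, -22, -28) = -28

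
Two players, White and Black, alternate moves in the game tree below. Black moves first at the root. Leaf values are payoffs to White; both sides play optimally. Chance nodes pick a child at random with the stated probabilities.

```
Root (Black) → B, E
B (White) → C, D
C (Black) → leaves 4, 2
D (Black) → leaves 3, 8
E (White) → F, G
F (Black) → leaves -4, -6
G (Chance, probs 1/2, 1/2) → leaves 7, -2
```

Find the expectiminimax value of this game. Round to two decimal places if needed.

2.5

C (Black): min(4, 2) = 2
D (Black): min(3, 8) = 3
B (White): max(2, 3) = 3
F (Black): min(-4, -6) = -6
G (Chance): 1/2·7 + 1/2·-2 = 2.5
E (White): max(-6, 2.5) = 2.5
Root (Black): min(3, 2.5) = 2.5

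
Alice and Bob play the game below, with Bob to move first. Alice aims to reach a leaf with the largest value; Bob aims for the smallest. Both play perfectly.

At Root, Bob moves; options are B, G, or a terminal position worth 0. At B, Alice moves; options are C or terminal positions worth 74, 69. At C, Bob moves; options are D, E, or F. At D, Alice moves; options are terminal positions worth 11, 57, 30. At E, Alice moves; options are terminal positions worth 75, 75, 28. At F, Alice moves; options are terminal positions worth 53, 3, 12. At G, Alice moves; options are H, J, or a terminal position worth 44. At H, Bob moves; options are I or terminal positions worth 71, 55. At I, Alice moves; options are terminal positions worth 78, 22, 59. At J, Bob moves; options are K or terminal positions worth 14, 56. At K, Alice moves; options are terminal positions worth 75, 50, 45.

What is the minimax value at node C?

D: max(11, 57, 30) = 57
E: max(75, 75, 28) = 75
F: max(53, 3, 12) = 53
C: min(57, 75, 53) = 53

53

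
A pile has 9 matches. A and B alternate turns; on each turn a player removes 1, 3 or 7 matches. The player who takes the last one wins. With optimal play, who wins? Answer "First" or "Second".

Compute winning (W) and losing (L) positions by backward induction:
i:   0  1  2  3  4  5  6  7  8  9
     L  W  L  W  L  W  L  W  L  W
Position 9 is W, so the first player wins.

First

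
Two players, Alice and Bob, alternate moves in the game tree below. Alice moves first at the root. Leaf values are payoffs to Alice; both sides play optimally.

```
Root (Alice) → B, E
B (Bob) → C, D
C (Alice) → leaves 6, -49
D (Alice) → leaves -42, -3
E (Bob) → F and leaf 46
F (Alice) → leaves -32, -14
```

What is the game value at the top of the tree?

-3

C (Alice): max(6, -49) = 6
D (Alice): max(-42, -3) = -3
B (Bob): min(6, -3) = -3
F (Alice): max(-32, -14) = -14
E (Bob): min(-14, 46) = -14
Root (Alice): max(-3, -14) = -3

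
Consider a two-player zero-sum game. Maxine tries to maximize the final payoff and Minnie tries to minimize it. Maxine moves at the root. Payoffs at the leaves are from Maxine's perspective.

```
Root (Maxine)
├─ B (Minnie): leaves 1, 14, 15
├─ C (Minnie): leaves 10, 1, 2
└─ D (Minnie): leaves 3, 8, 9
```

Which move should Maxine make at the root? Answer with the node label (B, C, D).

B (Minnie): min(1, 14, 15) = 1
C (Minnie): min(10, 1, 2) = 1
D (Minnie): min(3, 8, 9) = 3
Root (Maxine): max(1, 1, 3) = 3
Maxine picks the child with the highest value: D (value 3).

D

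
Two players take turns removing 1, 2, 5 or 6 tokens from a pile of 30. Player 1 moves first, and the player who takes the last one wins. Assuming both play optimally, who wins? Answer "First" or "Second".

i:   0  1  2  3  4  5  6  7  8  9 10 11 12 13 14 15 16 17 18 19 20 21 22 23 24 25 26 27 28 29 30
     L  W  W  L  W  W  W  L  W  W  L  W  W  W  L  W  W  L  W  W  W  L  W  W  L  W  W  W  L  W  W
Position 30 is W, so the first player wins.

First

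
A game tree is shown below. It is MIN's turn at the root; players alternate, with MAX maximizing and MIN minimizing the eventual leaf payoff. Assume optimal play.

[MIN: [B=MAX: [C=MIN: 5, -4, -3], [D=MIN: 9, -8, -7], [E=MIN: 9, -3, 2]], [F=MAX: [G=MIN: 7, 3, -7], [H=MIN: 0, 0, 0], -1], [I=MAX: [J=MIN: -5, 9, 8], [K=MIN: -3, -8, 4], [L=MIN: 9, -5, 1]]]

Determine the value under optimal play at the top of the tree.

-5

C (MIN): min(5, -4, -3) = -4
D (MIN): min(9, -8, -7) = -8
E (MIN): min(9, -3, 2) = -3
B (MAX): max(-4, -8, -3) = -3
G (MIN): min(7, 3, -7) = -7
H (MIN): min(0, 0, 0) = 0
F (MAX): max(-7, 0, -1) = 0
J (MIN): min(-5, 9, 8) = -5
K (MIN): min(-3, -8, 4) = -8
L (MIN): min(9, -5, 1) = -5
I (MAX): max(-5, -8, -5) = -5
Root (MIN): min(-3, 0, -5) = -5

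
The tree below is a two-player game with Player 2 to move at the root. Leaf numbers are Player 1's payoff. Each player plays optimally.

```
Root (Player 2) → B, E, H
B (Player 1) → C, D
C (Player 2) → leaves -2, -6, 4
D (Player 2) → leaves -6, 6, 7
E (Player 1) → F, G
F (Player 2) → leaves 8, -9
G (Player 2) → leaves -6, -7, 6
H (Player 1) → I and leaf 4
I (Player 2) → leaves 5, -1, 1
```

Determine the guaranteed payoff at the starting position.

C (Player 2): min(-2, -6, 4) = -6
D (Player 2): min(-6, 6, 7) = -6
B (Player 1): max(-6, -6) = -6
F (Player 2): min(8, -9) = -9
G (Player 2): min(-6, -7, 6) = -7
E (Player 1): max(-9, -7) = -7
I (Player 2): min(5, -1, 1) = -1
H (Player 1): max(-1, 4) = 4
Root (Player 2): min(-6, -7, 4) = -7

-7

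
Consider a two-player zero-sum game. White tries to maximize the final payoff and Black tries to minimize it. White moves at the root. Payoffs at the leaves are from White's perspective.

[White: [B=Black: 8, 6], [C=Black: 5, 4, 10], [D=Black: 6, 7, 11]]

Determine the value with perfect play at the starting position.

6

B (Black): min(8, 6) = 6
C (Black): min(5, 4, 10) = 4
D (Black): min(6, 7, 11) = 6
Root (White): max(6, 4, 6) = 6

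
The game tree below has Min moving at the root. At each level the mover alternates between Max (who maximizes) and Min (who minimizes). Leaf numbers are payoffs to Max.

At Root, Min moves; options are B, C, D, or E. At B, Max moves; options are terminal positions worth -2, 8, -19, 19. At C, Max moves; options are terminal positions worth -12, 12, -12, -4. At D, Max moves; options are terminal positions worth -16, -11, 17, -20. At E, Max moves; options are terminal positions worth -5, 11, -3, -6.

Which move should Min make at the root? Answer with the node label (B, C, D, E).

B (Max): max(-2, 8, -19, 19) = 19
C (Max): max(-12, 12, -12, -4) = 12
D (Max): max(-16, -11, 17, -20) = 17
E (Max): max(-5, 11, -3, -6) = 11
Root (Min): min(19, 12, 17, 11) = 11
Min picks the child with the lowest value: E (value 11).

E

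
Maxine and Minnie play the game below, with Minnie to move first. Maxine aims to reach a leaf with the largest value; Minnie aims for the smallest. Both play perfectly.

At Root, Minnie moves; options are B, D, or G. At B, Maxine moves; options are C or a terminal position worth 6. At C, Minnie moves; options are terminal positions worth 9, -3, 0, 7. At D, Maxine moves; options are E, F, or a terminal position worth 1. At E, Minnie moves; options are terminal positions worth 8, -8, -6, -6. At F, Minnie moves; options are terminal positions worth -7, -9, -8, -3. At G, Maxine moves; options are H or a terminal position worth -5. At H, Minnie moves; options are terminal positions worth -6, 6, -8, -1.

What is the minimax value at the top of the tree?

C (Minnie): min(9, -3, 0, 7) = -3
B (Maxine): max(-3, 6) = 6
E (Minnie): min(8, -8, -6, -6) = -8
F (Minnie): min(-7, -9, -8, -3) = -9
D (Maxine): max(-8, -9, 1) = 1
H (Minnie): min(-6, 6, -8, -1) = -8
G (Maxine): max(-8, -5) = -5
Root (Minnie): min(6, 1, -5) = -5

-5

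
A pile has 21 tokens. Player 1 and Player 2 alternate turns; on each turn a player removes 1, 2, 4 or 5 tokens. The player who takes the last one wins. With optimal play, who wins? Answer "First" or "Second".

Second

Positions where the player to move wins (W) vs loses (L):
i:   0  1  2  3  4  5  6  7  8  9 10 11 12 13 14 15 16 17 18 19 20 21
     L  W  W  L  W  W  L  W  W  L  W  W  L  W  W  L  W  W  L  W  W  L
Position 21 is L, so the second player wins.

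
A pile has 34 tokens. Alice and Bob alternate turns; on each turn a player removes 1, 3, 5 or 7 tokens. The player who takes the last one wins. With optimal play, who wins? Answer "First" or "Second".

Second

W/L table (W = player to move can force a win):
i:   0  1  2  3  4  5  6  7  8  9 10 11 12 13 14 15 16 17 18 19 20 21 22 23 24 25 26 27 28 29 30 31 32 33 34
     L  W  L  W  L  W  L  W  L  W  L  W  L  W  L  W  L  W  L  W  L  W  L  W  L  W  L  W  L  W  L  W  L  W  L
Position 34 is L, so the second player wins.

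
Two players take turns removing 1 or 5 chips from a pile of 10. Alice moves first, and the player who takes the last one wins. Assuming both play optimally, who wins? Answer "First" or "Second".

Second

i:   0  1  2  3  4  5  6  7  8  9 10
     L  W  L  W  L  W  L  W  L  W  L
Position 10 is L, so the second player wins.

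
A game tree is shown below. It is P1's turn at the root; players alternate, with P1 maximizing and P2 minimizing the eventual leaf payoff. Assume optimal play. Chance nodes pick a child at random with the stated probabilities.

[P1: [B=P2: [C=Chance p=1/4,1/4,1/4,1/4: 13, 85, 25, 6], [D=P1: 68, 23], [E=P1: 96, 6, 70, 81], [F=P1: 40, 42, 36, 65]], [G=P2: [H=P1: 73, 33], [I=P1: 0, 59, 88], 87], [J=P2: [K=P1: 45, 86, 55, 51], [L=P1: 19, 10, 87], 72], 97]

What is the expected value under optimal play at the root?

C (Chance): 1/4·13 + 1/4·85 + 1/4·25 + 1/4·6 = 32.25
D (P1): max(68, 23) = 68
E (P1): max(96, 6, 70, 81) = 96
F (P1): max(40, 42, 36, 65) = 65
B (P2): min(32.25, 68, 96, 65) = 32.25
H (P1): max(73, 33) = 73
I (P1): max(0, 59, 88) = 88
G (P2): min(73, 88, 87) = 73
K (P1): max(45, 86, 55, 51) = 86
L (P1): max(19, 10, 87) = 87
J (P2): min(86, 87, 72) = 72
Root (P1): max(32.25, 73, 72, 97) = 97

97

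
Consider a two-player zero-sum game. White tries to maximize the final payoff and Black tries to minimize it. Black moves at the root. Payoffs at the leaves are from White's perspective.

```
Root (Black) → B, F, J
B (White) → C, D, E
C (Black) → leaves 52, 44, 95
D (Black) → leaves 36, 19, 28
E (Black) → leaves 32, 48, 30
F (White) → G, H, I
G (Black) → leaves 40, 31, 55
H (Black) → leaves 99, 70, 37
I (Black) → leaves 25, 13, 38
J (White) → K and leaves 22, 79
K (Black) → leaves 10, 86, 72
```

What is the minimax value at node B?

C: min(52, 44, 95) = 44
D: min(36, 19, 28) = 19
E: min(32, 48, 30) = 30
B: max(44, 19, 30) = 44

44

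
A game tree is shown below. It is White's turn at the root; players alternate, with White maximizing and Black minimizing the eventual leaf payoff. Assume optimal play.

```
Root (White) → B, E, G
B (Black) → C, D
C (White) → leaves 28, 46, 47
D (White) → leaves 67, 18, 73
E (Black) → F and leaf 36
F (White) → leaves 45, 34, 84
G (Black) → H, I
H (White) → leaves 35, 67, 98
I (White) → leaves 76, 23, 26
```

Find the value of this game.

C (White): max(28, 46, 47) = 47
D (White): max(67, 18, 73) = 73
B (Black): min(47, 73) = 47
F (White): max(45, 34, 84) = 84
E (Black): min(84, 36) = 36
H (White): max(35, 67, 98) = 98
I (White): max(76, 23, 26) = 76
G (Black): min(98, 76) = 76
Root (White): max(47, 36, 76) = 76

76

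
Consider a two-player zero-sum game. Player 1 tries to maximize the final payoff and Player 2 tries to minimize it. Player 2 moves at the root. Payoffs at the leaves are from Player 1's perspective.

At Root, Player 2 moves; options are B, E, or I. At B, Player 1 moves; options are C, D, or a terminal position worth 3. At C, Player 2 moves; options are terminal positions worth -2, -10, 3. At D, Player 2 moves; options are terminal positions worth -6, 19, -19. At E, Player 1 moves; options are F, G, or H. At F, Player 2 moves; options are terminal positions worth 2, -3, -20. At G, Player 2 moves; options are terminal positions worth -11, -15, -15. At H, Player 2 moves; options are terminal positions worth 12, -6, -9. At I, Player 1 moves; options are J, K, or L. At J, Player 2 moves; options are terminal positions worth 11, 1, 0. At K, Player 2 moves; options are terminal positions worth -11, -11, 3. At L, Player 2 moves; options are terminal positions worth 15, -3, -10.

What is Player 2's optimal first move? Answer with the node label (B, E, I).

E

C (Player 2): min(-2, -10, 3) = -10
D (Player 2): min(-6, 19, -19) = -19
B (Player 1): max(-10, -19, 3) = 3
F (Player 2): min(2, -3, -20) = -20
G (Player 2): min(-11, -15, -15) = -15
H (Player 2): min(12, -6, -9) = -9
E (Player 1): max(-20, -15, -9) = -9
J (Player 2): min(11, 1, 0) = 0
K (Player 2): min(-11, -11, 3) = -11
L (Player 2): min(15, -3, -10) = -10
I (Player 1): max(0, -11, -10) = 0
Root (Player 2): min(3, -9, 0) = -9
Player 2 picks the child with the lowest value: E (value -9).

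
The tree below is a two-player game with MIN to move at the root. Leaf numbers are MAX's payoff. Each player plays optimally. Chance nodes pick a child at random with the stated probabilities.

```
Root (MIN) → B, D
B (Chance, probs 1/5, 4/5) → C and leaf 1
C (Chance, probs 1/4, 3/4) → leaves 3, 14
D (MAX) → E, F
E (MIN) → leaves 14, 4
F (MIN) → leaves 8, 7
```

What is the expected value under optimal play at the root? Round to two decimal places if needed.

C (Chance): 1/4·3 + 3/4·14 = 11.25
B (Chance): 1/5·11.25 + 4/5·1 = 3.05
E (MIN): min(14, 4) = 4
F (MIN): min(8, 7) = 7
D (MAX): max(4, 7) = 7
Root (MIN): min(3.05, 7) = 3.05

3.05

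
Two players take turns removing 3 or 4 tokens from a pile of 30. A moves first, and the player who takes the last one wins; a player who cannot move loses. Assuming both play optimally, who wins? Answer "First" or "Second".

Second

i:   0  1  2  3  4  5  6  7  8  9 10 11 12 13 14 15 16 17 18 19 20 21 22 23 24 25 26 27 28 29 30
     L  L  L  W  W  W  W  L  L  L  W  W  W  W  L  L  L  W  W  W  W  L  L  L  W  W  W  W  L  L  L
Position 30 is L, so the second player wins.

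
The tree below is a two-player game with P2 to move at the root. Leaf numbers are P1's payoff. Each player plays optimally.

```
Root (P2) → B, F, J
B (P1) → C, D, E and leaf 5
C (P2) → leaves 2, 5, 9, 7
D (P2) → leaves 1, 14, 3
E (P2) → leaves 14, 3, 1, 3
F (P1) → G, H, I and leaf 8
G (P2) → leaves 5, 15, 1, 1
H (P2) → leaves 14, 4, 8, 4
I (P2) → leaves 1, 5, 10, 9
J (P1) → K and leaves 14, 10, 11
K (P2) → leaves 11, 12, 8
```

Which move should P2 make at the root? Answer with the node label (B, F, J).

B

C (P2): min(2, 5, 9, 7) = 2
D (P2): min(1, 14, 3) = 1
E (P2): min(14, 3, 1, 3) = 1
B (P1): max(2, 1, 1, 5) = 5
G (P2): min(5, 15, 1, 1) = 1
H (P2): min(14, 4, 8, 4) = 4
I (P2): min(1, 5, 10, 9) = 1
F (P1): max(1, 4, 1, 8) = 8
K (P2): min(11, 12, 8) = 8
J (P1): max(8, 14, 10, 11) = 14
Root (P2): min(5, 8, 14) = 5
P2 picks the child with the lowest value: B (value 5).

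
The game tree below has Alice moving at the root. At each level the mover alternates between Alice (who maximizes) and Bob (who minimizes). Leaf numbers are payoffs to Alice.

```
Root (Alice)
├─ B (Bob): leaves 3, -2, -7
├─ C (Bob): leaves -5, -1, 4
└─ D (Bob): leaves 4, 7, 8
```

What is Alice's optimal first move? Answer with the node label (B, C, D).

B (Bob): min(3, -2, -7) = -7
C (Bob): min(-5, -1, 4) = -5
D (Bob): min(4, 7, 8) = 4
Root (Alice): max(-7, -5, 4) = 4
Alice picks the child with the highest value: D (value 4).

D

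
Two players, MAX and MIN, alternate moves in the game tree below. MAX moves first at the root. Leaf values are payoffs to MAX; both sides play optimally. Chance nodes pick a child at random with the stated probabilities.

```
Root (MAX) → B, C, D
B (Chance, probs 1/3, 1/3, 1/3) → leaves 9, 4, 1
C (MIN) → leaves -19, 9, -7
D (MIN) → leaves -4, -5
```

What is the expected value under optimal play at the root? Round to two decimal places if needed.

4.67

B (Chance): 1/3·9 + 1/3·4 + 1/3·1 = 4.67
C (MIN): min(-19, 9, -7) = -19
D (MIN): min(-4, -5) = -5
Root (MAX): max(4.67, -19, -5) = 4.67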